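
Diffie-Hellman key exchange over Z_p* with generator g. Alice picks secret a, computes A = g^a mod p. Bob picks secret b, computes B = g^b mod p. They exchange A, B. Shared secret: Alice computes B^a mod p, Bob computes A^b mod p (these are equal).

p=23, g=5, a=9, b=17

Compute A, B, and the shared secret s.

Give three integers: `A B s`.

Answer: 11 15 14

Derivation:
A = 5^9 mod 23  (bits of 9 = 1001)
  bit 0 = 1: r = r^2 * 5 mod 23 = 1^2 * 5 = 1*5 = 5
  bit 1 = 0: r = r^2 mod 23 = 5^2 = 2
  bit 2 = 0: r = r^2 mod 23 = 2^2 = 4
  bit 3 = 1: r = r^2 * 5 mod 23 = 4^2 * 5 = 16*5 = 11
  -> A = 11
B = 5^17 mod 23  (bits of 17 = 10001)
  bit 0 = 1: r = r^2 * 5 mod 23 = 1^2 * 5 = 1*5 = 5
  bit 1 = 0: r = r^2 mod 23 = 5^2 = 2
  bit 2 = 0: r = r^2 mod 23 = 2^2 = 4
  bit 3 = 0: r = r^2 mod 23 = 4^2 = 16
  bit 4 = 1: r = r^2 * 5 mod 23 = 16^2 * 5 = 3*5 = 15
  -> B = 15
s = B^a = 15^9 mod 23  (bits of 9 = 1001)
  bit 0 = 1: r = r^2 * 15 mod 23 = 1^2 * 15 = 1*15 = 15
  bit 1 = 0: r = r^2 mod 23 = 15^2 = 18
  bit 2 = 0: r = r^2 mod 23 = 18^2 = 2
  bit 3 = 1: r = r^2 * 15 mod 23 = 2^2 * 15 = 4*15 = 14
  -> s = B^a = 14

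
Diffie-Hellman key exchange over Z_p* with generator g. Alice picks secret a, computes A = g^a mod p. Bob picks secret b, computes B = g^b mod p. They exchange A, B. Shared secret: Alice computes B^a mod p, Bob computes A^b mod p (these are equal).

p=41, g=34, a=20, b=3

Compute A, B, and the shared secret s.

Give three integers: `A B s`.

A = 34^20 mod 41  (bits of 20 = 10100)
  bit 0 = 1: r = r^2 * 34 mod 41 = 1^2 * 34 = 1*34 = 34
  bit 1 = 0: r = r^2 mod 41 = 34^2 = 8
  bit 2 = 1: r = r^2 * 34 mod 41 = 8^2 * 34 = 23*34 = 3
  bit 3 = 0: r = r^2 mod 41 = 3^2 = 9
  bit 4 = 0: r = r^2 mod 41 = 9^2 = 40
  -> A = 40
B = 34^3 mod 41  (bits of 3 = 11)
  bit 0 = 1: r = r^2 * 34 mod 41 = 1^2 * 34 = 1*34 = 34
  bit 1 = 1: r = r^2 * 34 mod 41 = 34^2 * 34 = 8*34 = 26
  -> B = 26
s = B^a = 26^20 mod 41  (bits of 20 = 10100)
  bit 0 = 1: r = r^2 * 26 mod 41 = 1^2 * 26 = 1*26 = 26
  bit 1 = 0: r = r^2 mod 41 = 26^2 = 20
  bit 2 = 1: r = r^2 * 26 mod 41 = 20^2 * 26 = 31*26 = 27
  bit 3 = 0: r = r^2 mod 41 = 27^2 = 32
  bit 4 = 0: r = r^2 mod 41 = 32^2 = 40
  -> s = B^a = 40

Answer: 40 26 40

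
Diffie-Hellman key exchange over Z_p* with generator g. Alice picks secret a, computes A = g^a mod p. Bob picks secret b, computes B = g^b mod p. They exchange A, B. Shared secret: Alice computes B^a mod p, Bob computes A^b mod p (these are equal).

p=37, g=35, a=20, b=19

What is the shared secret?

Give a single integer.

A = 35^20 mod 37  (bits of 20 = 10100)
  bit 0 = 1: r = r^2 * 35 mod 37 = 1^2 * 35 = 1*35 = 35
  bit 1 = 0: r = r^2 mod 37 = 35^2 = 4
  bit 2 = 1: r = r^2 * 35 mod 37 = 4^2 * 35 = 16*35 = 5
  bit 3 = 0: r = r^2 mod 37 = 5^2 = 25
  bit 4 = 0: r = r^2 mod 37 = 25^2 = 33
  -> A = 33
B = 35^19 mod 37  (bits of 19 = 10011)
  bit 0 = 1: r = r^2 * 35 mod 37 = 1^2 * 35 = 1*35 = 35
  bit 1 = 0: r = r^2 mod 37 = 35^2 = 4
  bit 2 = 0: r = r^2 mod 37 = 4^2 = 16
  bit 3 = 1: r = r^2 * 35 mod 37 = 16^2 * 35 = 34*35 = 6
  bit 4 = 1: r = r^2 * 35 mod 37 = 6^2 * 35 = 36*35 = 2
  -> B = 2
s = B^a = 2^20 mod 37  (bits of 20 = 10100)
  bit 0 = 1: r = r^2 * 2 mod 37 = 1^2 * 2 = 1*2 = 2
  bit 1 = 0: r = r^2 mod 37 = 2^2 = 4
  bit 2 = 1: r = r^2 * 2 mod 37 = 4^2 * 2 = 16*2 = 32
  bit 3 = 0: r = r^2 mod 37 = 32^2 = 25
  bit 4 = 0: r = r^2 mod 37 = 25^2 = 33
  -> s = B^a = 33

Answer: 33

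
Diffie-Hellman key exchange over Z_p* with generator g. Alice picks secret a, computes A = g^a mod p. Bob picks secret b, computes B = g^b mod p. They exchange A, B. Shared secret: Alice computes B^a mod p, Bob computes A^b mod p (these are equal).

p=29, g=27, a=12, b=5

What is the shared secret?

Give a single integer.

A = 27^12 mod 29  (bits of 12 = 1100)
  bit 0 = 1: r = r^2 * 27 mod 29 = 1^2 * 27 = 1*27 = 27
  bit 1 = 1: r = r^2 * 27 mod 29 = 27^2 * 27 = 4*27 = 21
  bit 2 = 0: r = r^2 mod 29 = 21^2 = 6
  bit 3 = 0: r = r^2 mod 29 = 6^2 = 7
  -> A = 7
B = 27^5 mod 29  (bits of 5 = 101)
  bit 0 = 1: r = r^2 * 27 mod 29 = 1^2 * 27 = 1*27 = 27
  bit 1 = 0: r = r^2 mod 29 = 27^2 = 4
  bit 2 = 1: r = r^2 * 27 mod 29 = 4^2 * 27 = 16*27 = 26
  -> B = 26
s = B^a = 26^12 mod 29  (bits of 12 = 1100)
  bit 0 = 1: r = r^2 * 26 mod 29 = 1^2 * 26 = 1*26 = 26
  bit 1 = 1: r = r^2 * 26 mod 29 = 26^2 * 26 = 9*26 = 2
  bit 2 = 0: r = r^2 mod 29 = 2^2 = 4
  bit 3 = 0: r = r^2 mod 29 = 4^2 = 16
  -> s = B^a = 16

Answer: 16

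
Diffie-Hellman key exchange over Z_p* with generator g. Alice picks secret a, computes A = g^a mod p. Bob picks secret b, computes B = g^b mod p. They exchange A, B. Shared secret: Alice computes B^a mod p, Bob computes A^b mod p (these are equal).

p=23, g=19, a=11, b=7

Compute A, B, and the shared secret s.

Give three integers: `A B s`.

Answer: 22 15 22

Derivation:
A = 19^11 mod 23  (bits of 11 = 1011)
  bit 0 = 1: r = r^2 * 19 mod 23 = 1^2 * 19 = 1*19 = 19
  bit 1 = 0: r = r^2 mod 23 = 19^2 = 16
  bit 2 = 1: r = r^2 * 19 mod 23 = 16^2 * 19 = 3*19 = 11
  bit 3 = 1: r = r^2 * 19 mod 23 = 11^2 * 19 = 6*19 = 22
  -> A = 22
B = 19^7 mod 23  (bits of 7 = 111)
  bit 0 = 1: r = r^2 * 19 mod 23 = 1^2 * 19 = 1*19 = 19
  bit 1 = 1: r = r^2 * 19 mod 23 = 19^2 * 19 = 16*19 = 5
  bit 2 = 1: r = r^2 * 19 mod 23 = 5^2 * 19 = 2*19 = 15
  -> B = 15
s = B^a = 15^11 mod 23  (bits of 11 = 1011)
  bit 0 = 1: r = r^2 * 15 mod 23 = 1^2 * 15 = 1*15 = 15
  bit 1 = 0: r = r^2 mod 23 = 15^2 = 18
  bit 2 = 1: r = r^2 * 15 mod 23 = 18^2 * 15 = 2*15 = 7
  bit 3 = 1: r = r^2 * 15 mod 23 = 7^2 * 15 = 3*15 = 22
  -> s = B^a = 22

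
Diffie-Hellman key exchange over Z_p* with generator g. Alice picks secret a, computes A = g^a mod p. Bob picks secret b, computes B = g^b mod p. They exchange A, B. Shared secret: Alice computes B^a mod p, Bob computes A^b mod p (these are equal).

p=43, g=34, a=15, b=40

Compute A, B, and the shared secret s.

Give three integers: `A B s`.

Answer: 32 17 16

Derivation:
A = 34^15 mod 43  (bits of 15 = 1111)
  bit 0 = 1: r = r^2 * 34 mod 43 = 1^2 * 34 = 1*34 = 34
  bit 1 = 1: r = r^2 * 34 mod 43 = 34^2 * 34 = 38*34 = 2
  bit 2 = 1: r = r^2 * 34 mod 43 = 2^2 * 34 = 4*34 = 7
  bit 3 = 1: r = r^2 * 34 mod 43 = 7^2 * 34 = 6*34 = 32
  -> A = 32
B = 34^40 mod 43  (bits of 40 = 101000)
  bit 0 = 1: r = r^2 * 34 mod 43 = 1^2 * 34 = 1*34 = 34
  bit 1 = 0: r = r^2 mod 43 = 34^2 = 38
  bit 2 = 1: r = r^2 * 34 mod 43 = 38^2 * 34 = 25*34 = 33
  bit 3 = 0: r = r^2 mod 43 = 33^2 = 14
  bit 4 = 0: r = r^2 mod 43 = 14^2 = 24
  bit 5 = 0: r = r^2 mod 43 = 24^2 = 17
  -> B = 17
s = B^a = 17^15 mod 43  (bits of 15 = 1111)
  bit 0 = 1: r = r^2 * 17 mod 43 = 1^2 * 17 = 1*17 = 17
  bit 1 = 1: r = r^2 * 17 mod 43 = 17^2 * 17 = 31*17 = 11
  bit 2 = 1: r = r^2 * 17 mod 43 = 11^2 * 17 = 35*17 = 36
  bit 3 = 1: r = r^2 * 17 mod 43 = 36^2 * 17 = 6*17 = 16
  -> s = B^a = 16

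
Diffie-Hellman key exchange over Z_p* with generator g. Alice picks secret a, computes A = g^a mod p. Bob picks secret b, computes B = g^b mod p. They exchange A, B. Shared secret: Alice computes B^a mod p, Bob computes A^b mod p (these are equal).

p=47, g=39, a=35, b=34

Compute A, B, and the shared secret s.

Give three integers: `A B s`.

A = 39^35 mod 47  (bits of 35 = 100011)
  bit 0 = 1: r = r^2 * 39 mod 47 = 1^2 * 39 = 1*39 = 39
  bit 1 = 0: r = r^2 mod 47 = 39^2 = 17
  bit 2 = 0: r = r^2 mod 47 = 17^2 = 7
  bit 3 = 0: r = r^2 mod 47 = 7^2 = 2
  bit 4 = 1: r = r^2 * 39 mod 47 = 2^2 * 39 = 4*39 = 15
  bit 5 = 1: r = r^2 * 39 mod 47 = 15^2 * 39 = 37*39 = 33
  -> A = 33
B = 39^34 mod 47  (bits of 34 = 100010)
  bit 0 = 1: r = r^2 * 39 mod 47 = 1^2 * 39 = 1*39 = 39
  bit 1 = 0: r = r^2 mod 47 = 39^2 = 17
  bit 2 = 0: r = r^2 mod 47 = 17^2 = 7
  bit 3 = 0: r = r^2 mod 47 = 7^2 = 2
  bit 4 = 1: r = r^2 * 39 mod 47 = 2^2 * 39 = 4*39 = 15
  bit 5 = 0: r = r^2 mod 47 = 15^2 = 37
  -> B = 37
s = B^a = 37^35 mod 47  (bits of 35 = 100011)
  bit 0 = 1: r = r^2 * 37 mod 47 = 1^2 * 37 = 1*37 = 37
  bit 1 = 0: r = r^2 mod 47 = 37^2 = 6
  bit 2 = 0: r = r^2 mod 47 = 6^2 = 36
  bit 3 = 0: r = r^2 mod 47 = 36^2 = 27
  bit 4 = 1: r = r^2 * 37 mod 47 = 27^2 * 37 = 24*37 = 42
  bit 5 = 1: r = r^2 * 37 mod 47 = 42^2 * 37 = 25*37 = 32
  -> s = B^a = 32

Answer: 33 37 32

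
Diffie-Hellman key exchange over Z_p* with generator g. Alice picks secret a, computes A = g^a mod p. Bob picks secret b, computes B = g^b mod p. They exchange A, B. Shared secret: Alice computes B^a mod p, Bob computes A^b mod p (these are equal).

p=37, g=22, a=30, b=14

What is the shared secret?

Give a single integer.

Answer: 10

Derivation:
A = 22^30 mod 37  (bits of 30 = 11110)
  bit 0 = 1: r = r^2 * 22 mod 37 = 1^2 * 22 = 1*22 = 22
  bit 1 = 1: r = r^2 * 22 mod 37 = 22^2 * 22 = 3*22 = 29
  bit 2 = 1: r = r^2 * 22 mod 37 = 29^2 * 22 = 27*22 = 2
  bit 3 = 1: r = r^2 * 22 mod 37 = 2^2 * 22 = 4*22 = 14
  bit 4 = 0: r = r^2 mod 37 = 14^2 = 11
  -> A = 11
B = 22^14 mod 37  (bits of 14 = 1110)
  bit 0 = 1: r = r^2 * 22 mod 37 = 1^2 * 22 = 1*22 = 22
  bit 1 = 1: r = r^2 * 22 mod 37 = 22^2 * 22 = 3*22 = 29
  bit 2 = 1: r = r^2 * 22 mod 37 = 29^2 * 22 = 27*22 = 2
  bit 3 = 0: r = r^2 mod 37 = 2^2 = 4
  -> B = 4
s = B^a = 4^30 mod 37  (bits of 30 = 11110)
  bit 0 = 1: r = r^2 * 4 mod 37 = 1^2 * 4 = 1*4 = 4
  bit 1 = 1: r = r^2 * 4 mod 37 = 4^2 * 4 = 16*4 = 27
  bit 2 = 1: r = r^2 * 4 mod 37 = 27^2 * 4 = 26*4 = 30
  bit 3 = 1: r = r^2 * 4 mod 37 = 30^2 * 4 = 12*4 = 11
  bit 4 = 0: r = r^2 mod 37 = 11^2 = 10
  -> s = B^a = 10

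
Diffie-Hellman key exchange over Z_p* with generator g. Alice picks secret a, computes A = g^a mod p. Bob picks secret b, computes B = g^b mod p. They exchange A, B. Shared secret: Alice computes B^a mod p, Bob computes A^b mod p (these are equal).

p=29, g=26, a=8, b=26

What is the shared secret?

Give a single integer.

Answer: 16

Derivation:
A = 26^8 mod 29  (bits of 8 = 1000)
  bit 0 = 1: r = r^2 * 26 mod 29 = 1^2 * 26 = 1*26 = 26
  bit 1 = 0: r = r^2 mod 29 = 26^2 = 9
  bit 2 = 0: r = r^2 mod 29 = 9^2 = 23
  bit 3 = 0: r = r^2 mod 29 = 23^2 = 7
  -> A = 7
B = 26^26 mod 29  (bits of 26 = 11010)
  bit 0 = 1: r = r^2 * 26 mod 29 = 1^2 * 26 = 1*26 = 26
  bit 1 = 1: r = r^2 * 26 mod 29 = 26^2 * 26 = 9*26 = 2
  bit 2 = 0: r = r^2 mod 29 = 2^2 = 4
  bit 3 = 1: r = r^2 * 26 mod 29 = 4^2 * 26 = 16*26 = 10
  bit 4 = 0: r = r^2 mod 29 = 10^2 = 13
  -> B = 13
s = B^a = 13^8 mod 29  (bits of 8 = 1000)
  bit 0 = 1: r = r^2 * 13 mod 29 = 1^2 * 13 = 1*13 = 13
  bit 1 = 0: r = r^2 mod 29 = 13^2 = 24
  bit 2 = 0: r = r^2 mod 29 = 24^2 = 25
  bit 3 = 0: r = r^2 mod 29 = 25^2 = 16
  -> s = B^a = 16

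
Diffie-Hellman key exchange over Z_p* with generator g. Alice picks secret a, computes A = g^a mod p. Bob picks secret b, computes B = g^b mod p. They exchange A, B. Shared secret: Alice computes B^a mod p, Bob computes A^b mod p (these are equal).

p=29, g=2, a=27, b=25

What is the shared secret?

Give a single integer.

Answer: 8

Derivation:
A = 2^27 mod 29  (bits of 27 = 11011)
  bit 0 = 1: r = r^2 * 2 mod 29 = 1^2 * 2 = 1*2 = 2
  bit 1 = 1: r = r^2 * 2 mod 29 = 2^2 * 2 = 4*2 = 8
  bit 2 = 0: r = r^2 mod 29 = 8^2 = 6
  bit 3 = 1: r = r^2 * 2 mod 29 = 6^2 * 2 = 7*2 = 14
  bit 4 = 1: r = r^2 * 2 mod 29 = 14^2 * 2 = 22*2 = 15
  -> A = 15
B = 2^25 mod 29  (bits of 25 = 11001)
  bit 0 = 1: r = r^2 * 2 mod 29 = 1^2 * 2 = 1*2 = 2
  bit 1 = 1: r = r^2 * 2 mod 29 = 2^2 * 2 = 4*2 = 8
  bit 2 = 0: r = r^2 mod 29 = 8^2 = 6
  bit 3 = 0: r = r^2 mod 29 = 6^2 = 7
  bit 4 = 1: r = r^2 * 2 mod 29 = 7^2 * 2 = 20*2 = 11
  -> B = 11
s = B^a = 11^27 mod 29  (bits of 27 = 11011)
  bit 0 = 1: r = r^2 * 11 mod 29 = 1^2 * 11 = 1*11 = 11
  bit 1 = 1: r = r^2 * 11 mod 29 = 11^2 * 11 = 5*11 = 26
  bit 2 = 0: r = r^2 mod 29 = 26^2 = 9
  bit 3 = 1: r = r^2 * 11 mod 29 = 9^2 * 11 = 23*11 = 21
  bit 4 = 1: r = r^2 * 11 mod 29 = 21^2 * 11 = 6*11 = 8
  -> s = B^a = 8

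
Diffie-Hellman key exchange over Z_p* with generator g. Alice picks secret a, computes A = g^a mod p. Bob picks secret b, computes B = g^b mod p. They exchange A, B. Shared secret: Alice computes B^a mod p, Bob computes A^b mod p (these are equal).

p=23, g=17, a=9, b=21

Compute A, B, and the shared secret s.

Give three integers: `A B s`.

Answer: 7 19 10

Derivation:
A = 17^9 mod 23  (bits of 9 = 1001)
  bit 0 = 1: r = r^2 * 17 mod 23 = 1^2 * 17 = 1*17 = 17
  bit 1 = 0: r = r^2 mod 23 = 17^2 = 13
  bit 2 = 0: r = r^2 mod 23 = 13^2 = 8
  bit 3 = 1: r = r^2 * 17 mod 23 = 8^2 * 17 = 18*17 = 7
  -> A = 7
B = 17^21 mod 23  (bits of 21 = 10101)
  bit 0 = 1: r = r^2 * 17 mod 23 = 1^2 * 17 = 1*17 = 17
  bit 1 = 0: r = r^2 mod 23 = 17^2 = 13
  bit 2 = 1: r = r^2 * 17 mod 23 = 13^2 * 17 = 8*17 = 21
  bit 3 = 0: r = r^2 mod 23 = 21^2 = 4
  bit 4 = 1: r = r^2 * 17 mod 23 = 4^2 * 17 = 16*17 = 19
  -> B = 19
s = B^a = 19^9 mod 23  (bits of 9 = 1001)
  bit 0 = 1: r = r^2 * 19 mod 23 = 1^2 * 19 = 1*19 = 19
  bit 1 = 0: r = r^2 mod 23 = 19^2 = 16
  bit 2 = 0: r = r^2 mod 23 = 16^2 = 3
  bit 3 = 1: r = r^2 * 19 mod 23 = 3^2 * 19 = 9*19 = 10
  -> s = B^a = 10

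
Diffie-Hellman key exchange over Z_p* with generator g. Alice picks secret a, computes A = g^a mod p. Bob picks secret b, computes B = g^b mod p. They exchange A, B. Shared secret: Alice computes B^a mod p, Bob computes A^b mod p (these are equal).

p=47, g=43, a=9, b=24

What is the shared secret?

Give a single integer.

Answer: 25

Derivation:
A = 43^9 mod 47  (bits of 9 = 1001)
  bit 0 = 1: r = r^2 * 43 mod 47 = 1^2 * 43 = 1*43 = 43
  bit 1 = 0: r = r^2 mod 47 = 43^2 = 16
  bit 2 = 0: r = r^2 mod 47 = 16^2 = 21
  bit 3 = 1: r = r^2 * 43 mod 47 = 21^2 * 43 = 18*43 = 22
  -> A = 22
B = 43^24 mod 47  (bits of 24 = 11000)
  bit 0 = 1: r = r^2 * 43 mod 47 = 1^2 * 43 = 1*43 = 43
  bit 1 = 1: r = r^2 * 43 mod 47 = 43^2 * 43 = 16*43 = 30
  bit 2 = 0: r = r^2 mod 47 = 30^2 = 7
  bit 3 = 0: r = r^2 mod 47 = 7^2 = 2
  bit 4 = 0: r = r^2 mod 47 = 2^2 = 4
  -> B = 4
s = B^a = 4^9 mod 47  (bits of 9 = 1001)
  bit 0 = 1: r = r^2 * 4 mod 47 = 1^2 * 4 = 1*4 = 4
  bit 1 = 0: r = r^2 mod 47 = 4^2 = 16
  bit 2 = 0: r = r^2 mod 47 = 16^2 = 21
  bit 3 = 1: r = r^2 * 4 mod 47 = 21^2 * 4 = 18*4 = 25
  -> s = B^a = 25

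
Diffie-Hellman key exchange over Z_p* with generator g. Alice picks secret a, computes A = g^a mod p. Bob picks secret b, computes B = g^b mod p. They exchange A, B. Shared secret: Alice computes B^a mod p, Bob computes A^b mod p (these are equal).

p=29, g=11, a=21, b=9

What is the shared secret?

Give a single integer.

A = 11^21 mod 29  (bits of 21 = 10101)
  bit 0 = 1: r = r^2 * 11 mod 29 = 1^2 * 11 = 1*11 = 11
  bit 1 = 0: r = r^2 mod 29 = 11^2 = 5
  bit 2 = 1: r = r^2 * 11 mod 29 = 5^2 * 11 = 25*11 = 14
  bit 3 = 0: r = r^2 mod 29 = 14^2 = 22
  bit 4 = 1: r = r^2 * 11 mod 29 = 22^2 * 11 = 20*11 = 17
  -> A = 17
B = 11^9 mod 29  (bits of 9 = 1001)
  bit 0 = 1: r = r^2 * 11 mod 29 = 1^2 * 11 = 1*11 = 11
  bit 1 = 0: r = r^2 mod 29 = 11^2 = 5
  bit 2 = 0: r = r^2 mod 29 = 5^2 = 25
  bit 3 = 1: r = r^2 * 11 mod 29 = 25^2 * 11 = 16*11 = 2
  -> B = 2
s = B^a = 2^21 mod 29  (bits of 21 = 10101)
  bit 0 = 1: r = r^2 * 2 mod 29 = 1^2 * 2 = 1*2 = 2
  bit 1 = 0: r = r^2 mod 29 = 2^2 = 4
  bit 2 = 1: r = r^2 * 2 mod 29 = 4^2 * 2 = 16*2 = 3
  bit 3 = 0: r = r^2 mod 29 = 3^2 = 9
  bit 4 = 1: r = r^2 * 2 mod 29 = 9^2 * 2 = 23*2 = 17
  -> s = B^a = 17

Answer: 17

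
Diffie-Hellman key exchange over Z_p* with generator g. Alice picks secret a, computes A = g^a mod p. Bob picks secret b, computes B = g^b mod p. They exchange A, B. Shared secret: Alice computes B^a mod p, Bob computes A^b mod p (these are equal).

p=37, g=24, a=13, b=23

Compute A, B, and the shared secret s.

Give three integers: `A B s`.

Answer: 18 35 22

Derivation:
A = 24^13 mod 37  (bits of 13 = 1101)
  bit 0 = 1: r = r^2 * 24 mod 37 = 1^2 * 24 = 1*24 = 24
  bit 1 = 1: r = r^2 * 24 mod 37 = 24^2 * 24 = 21*24 = 23
  bit 2 = 0: r = r^2 mod 37 = 23^2 = 11
  bit 3 = 1: r = r^2 * 24 mod 37 = 11^2 * 24 = 10*24 = 18
  -> A = 18
B = 24^23 mod 37  (bits of 23 = 10111)
  bit 0 = 1: r = r^2 * 24 mod 37 = 1^2 * 24 = 1*24 = 24
  bit 1 = 0: r = r^2 mod 37 = 24^2 = 21
  bit 2 = 1: r = r^2 * 24 mod 37 = 21^2 * 24 = 34*24 = 2
  bit 3 = 1: r = r^2 * 24 mod 37 = 2^2 * 24 = 4*24 = 22
  bit 4 = 1: r = r^2 * 24 mod 37 = 22^2 * 24 = 3*24 = 35
  -> B = 35
s = B^a = 35^13 mod 37  (bits of 13 = 1101)
  bit 0 = 1: r = r^2 * 35 mod 37 = 1^2 * 35 = 1*35 = 35
  bit 1 = 1: r = r^2 * 35 mod 37 = 35^2 * 35 = 4*35 = 29
  bit 2 = 0: r = r^2 mod 37 = 29^2 = 27
  bit 3 = 1: r = r^2 * 35 mod 37 = 27^2 * 35 = 26*35 = 22
  -> s = B^a = 22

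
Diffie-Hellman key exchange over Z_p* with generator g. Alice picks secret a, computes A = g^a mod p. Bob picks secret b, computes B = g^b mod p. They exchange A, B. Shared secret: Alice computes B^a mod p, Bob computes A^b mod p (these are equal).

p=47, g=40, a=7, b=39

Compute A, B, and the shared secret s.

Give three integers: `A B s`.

A = 40^7 mod 47  (bits of 7 = 111)
  bit 0 = 1: r = r^2 * 40 mod 47 = 1^2 * 40 = 1*40 = 40
  bit 1 = 1: r = r^2 * 40 mod 47 = 40^2 * 40 = 2*40 = 33
  bit 2 = 1: r = r^2 * 40 mod 47 = 33^2 * 40 = 8*40 = 38
  -> A = 38
B = 40^39 mod 47  (bits of 39 = 100111)
  bit 0 = 1: r = r^2 * 40 mod 47 = 1^2 * 40 = 1*40 = 40
  bit 1 = 0: r = r^2 mod 47 = 40^2 = 2
  bit 2 = 0: r = r^2 mod 47 = 2^2 = 4
  bit 3 = 1: r = r^2 * 40 mod 47 = 4^2 * 40 = 16*40 = 29
  bit 4 = 1: r = r^2 * 40 mod 47 = 29^2 * 40 = 42*40 = 35
  bit 5 = 1: r = r^2 * 40 mod 47 = 35^2 * 40 = 3*40 = 26
  -> B = 26
s = B^a = 26^7 mod 47  (bits of 7 = 111)
  bit 0 = 1: r = r^2 * 26 mod 47 = 1^2 * 26 = 1*26 = 26
  bit 1 = 1: r = r^2 * 26 mod 47 = 26^2 * 26 = 18*26 = 45
  bit 2 = 1: r = r^2 * 26 mod 47 = 45^2 * 26 = 4*26 = 10
  -> s = B^a = 10

Answer: 38 26 10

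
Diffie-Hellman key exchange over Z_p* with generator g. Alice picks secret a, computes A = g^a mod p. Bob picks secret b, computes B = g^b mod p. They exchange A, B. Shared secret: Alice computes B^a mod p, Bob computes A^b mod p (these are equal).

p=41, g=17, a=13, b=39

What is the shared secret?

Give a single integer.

Answer: 28

Derivation:
A = 17^13 mod 41  (bits of 13 = 1101)
  bit 0 = 1: r = r^2 * 17 mod 41 = 1^2 * 17 = 1*17 = 17
  bit 1 = 1: r = r^2 * 17 mod 41 = 17^2 * 17 = 2*17 = 34
  bit 2 = 0: r = r^2 mod 41 = 34^2 = 8
  bit 3 = 1: r = r^2 * 17 mod 41 = 8^2 * 17 = 23*17 = 22
  -> A = 22
B = 17^39 mod 41  (bits of 39 = 100111)
  bit 0 = 1: r = r^2 * 17 mod 41 = 1^2 * 17 = 1*17 = 17
  bit 1 = 0: r = r^2 mod 41 = 17^2 = 2
  bit 2 = 0: r = r^2 mod 41 = 2^2 = 4
  bit 3 = 1: r = r^2 * 17 mod 41 = 4^2 * 17 = 16*17 = 26
  bit 4 = 1: r = r^2 * 17 mod 41 = 26^2 * 17 = 20*17 = 12
  bit 5 = 1: r = r^2 * 17 mod 41 = 12^2 * 17 = 21*17 = 29
  -> B = 29
s = B^a = 29^13 mod 41  (bits of 13 = 1101)
  bit 0 = 1: r = r^2 * 29 mod 41 = 1^2 * 29 = 1*29 = 29
  bit 1 = 1: r = r^2 * 29 mod 41 = 29^2 * 29 = 21*29 = 35
  bit 2 = 0: r = r^2 mod 41 = 35^2 = 36
  bit 3 = 1: r = r^2 * 29 mod 41 = 36^2 * 29 = 25*29 = 28
  -> s = B^a = 28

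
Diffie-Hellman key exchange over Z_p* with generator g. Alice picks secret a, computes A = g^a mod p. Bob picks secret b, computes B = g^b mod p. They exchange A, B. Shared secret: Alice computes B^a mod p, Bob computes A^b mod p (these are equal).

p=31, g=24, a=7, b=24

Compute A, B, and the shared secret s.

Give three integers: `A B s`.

Answer: 3 8 2

Derivation:
A = 24^7 mod 31  (bits of 7 = 111)
  bit 0 = 1: r = r^2 * 24 mod 31 = 1^2 * 24 = 1*24 = 24
  bit 1 = 1: r = r^2 * 24 mod 31 = 24^2 * 24 = 18*24 = 29
  bit 2 = 1: r = r^2 * 24 mod 31 = 29^2 * 24 = 4*24 = 3
  -> A = 3
B = 24^24 mod 31  (bits of 24 = 11000)
  bit 0 = 1: r = r^2 * 24 mod 31 = 1^2 * 24 = 1*24 = 24
  bit 1 = 1: r = r^2 * 24 mod 31 = 24^2 * 24 = 18*24 = 29
  bit 2 = 0: r = r^2 mod 31 = 29^2 = 4
  bit 3 = 0: r = r^2 mod 31 = 4^2 = 16
  bit 4 = 0: r = r^2 mod 31 = 16^2 = 8
  -> B = 8
s = B^a = 8^7 mod 31  (bits of 7 = 111)
  bit 0 = 1: r = r^2 * 8 mod 31 = 1^2 * 8 = 1*8 = 8
  bit 1 = 1: r = r^2 * 8 mod 31 = 8^2 * 8 = 2*8 = 16
  bit 2 = 1: r = r^2 * 8 mod 31 = 16^2 * 8 = 8*8 = 2
  -> s = B^a = 2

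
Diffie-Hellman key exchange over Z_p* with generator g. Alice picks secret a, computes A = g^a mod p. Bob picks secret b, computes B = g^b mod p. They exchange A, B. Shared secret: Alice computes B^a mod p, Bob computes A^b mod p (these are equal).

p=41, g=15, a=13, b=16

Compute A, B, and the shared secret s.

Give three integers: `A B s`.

A = 15^13 mod 41  (bits of 13 = 1101)
  bit 0 = 1: r = r^2 * 15 mod 41 = 1^2 * 15 = 1*15 = 15
  bit 1 = 1: r = r^2 * 15 mod 41 = 15^2 * 15 = 20*15 = 13
  bit 2 = 0: r = r^2 mod 41 = 13^2 = 5
  bit 3 = 1: r = r^2 * 15 mod 41 = 5^2 * 15 = 25*15 = 6
  -> A = 6
B = 15^16 mod 41  (bits of 16 = 10000)
  bit 0 = 1: r = r^2 * 15 mod 41 = 1^2 * 15 = 1*15 = 15
  bit 1 = 0: r = r^2 mod 41 = 15^2 = 20
  bit 2 = 0: r = r^2 mod 41 = 20^2 = 31
  bit 3 = 0: r = r^2 mod 41 = 31^2 = 18
  bit 4 = 0: r = r^2 mod 41 = 18^2 = 37
  -> B = 37
s = B^a = 37^13 mod 41  (bits of 13 = 1101)
  bit 0 = 1: r = r^2 * 37 mod 41 = 1^2 * 37 = 1*37 = 37
  bit 1 = 1: r = r^2 * 37 mod 41 = 37^2 * 37 = 16*37 = 18
  bit 2 = 0: r = r^2 mod 41 = 18^2 = 37
  bit 3 = 1: r = r^2 * 37 mod 41 = 37^2 * 37 = 16*37 = 18
  -> s = B^a = 18

Answer: 6 37 18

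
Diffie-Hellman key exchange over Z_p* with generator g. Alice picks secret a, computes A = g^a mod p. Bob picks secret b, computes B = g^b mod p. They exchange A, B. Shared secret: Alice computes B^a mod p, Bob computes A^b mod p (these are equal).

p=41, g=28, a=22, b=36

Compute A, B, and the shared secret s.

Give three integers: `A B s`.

A = 28^22 mod 41  (bits of 22 = 10110)
  bit 0 = 1: r = r^2 * 28 mod 41 = 1^2 * 28 = 1*28 = 28
  bit 1 = 0: r = r^2 mod 41 = 28^2 = 5
  bit 2 = 1: r = r^2 * 28 mod 41 = 5^2 * 28 = 25*28 = 3
  bit 3 = 1: r = r^2 * 28 mod 41 = 3^2 * 28 = 9*28 = 6
  bit 4 = 0: r = r^2 mod 41 = 6^2 = 36
  -> A = 36
B = 28^36 mod 41  (bits of 36 = 100100)
  bit 0 = 1: r = r^2 * 28 mod 41 = 1^2 * 28 = 1*28 = 28
  bit 1 = 0: r = r^2 mod 41 = 28^2 = 5
  bit 2 = 0: r = r^2 mod 41 = 5^2 = 25
  bit 3 = 1: r = r^2 * 28 mod 41 = 25^2 * 28 = 10*28 = 34
  bit 4 = 0: r = r^2 mod 41 = 34^2 = 8
  bit 5 = 0: r = r^2 mod 41 = 8^2 = 23
  -> B = 23
s = B^a = 23^22 mod 41  (bits of 22 = 10110)
  bit 0 = 1: r = r^2 * 23 mod 41 = 1^2 * 23 = 1*23 = 23
  bit 1 = 0: r = r^2 mod 41 = 23^2 = 37
  bit 2 = 1: r = r^2 * 23 mod 41 = 37^2 * 23 = 16*23 = 40
  bit 3 = 1: r = r^2 * 23 mod 41 = 40^2 * 23 = 1*23 = 23
  bit 4 = 0: r = r^2 mod 41 = 23^2 = 37
  -> s = B^a = 37

Answer: 36 23 37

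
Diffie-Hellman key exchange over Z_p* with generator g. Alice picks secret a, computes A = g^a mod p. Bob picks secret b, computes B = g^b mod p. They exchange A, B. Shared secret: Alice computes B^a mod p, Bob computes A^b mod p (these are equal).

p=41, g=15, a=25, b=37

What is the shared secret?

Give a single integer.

A = 15^25 mod 41  (bits of 25 = 11001)
  bit 0 = 1: r = r^2 * 15 mod 41 = 1^2 * 15 = 1*15 = 15
  bit 1 = 1: r = r^2 * 15 mod 41 = 15^2 * 15 = 20*15 = 13
  bit 2 = 0: r = r^2 mod 41 = 13^2 = 5
  bit 3 = 0: r = r^2 mod 41 = 5^2 = 25
  bit 4 = 1: r = r^2 * 15 mod 41 = 25^2 * 15 = 10*15 = 27
  -> A = 27
B = 15^37 mod 41  (bits of 37 = 100101)
  bit 0 = 1: r = r^2 * 15 mod 41 = 1^2 * 15 = 1*15 = 15
  bit 1 = 0: r = r^2 mod 41 = 15^2 = 20
  bit 2 = 0: r = r^2 mod 41 = 20^2 = 31
  bit 3 = 1: r = r^2 * 15 mod 41 = 31^2 * 15 = 18*15 = 24
  bit 4 = 0: r = r^2 mod 41 = 24^2 = 2
  bit 5 = 1: r = r^2 * 15 mod 41 = 2^2 * 15 = 4*15 = 19
  -> B = 19
s = B^a = 19^25 mod 41  (bits of 25 = 11001)
  bit 0 = 1: r = r^2 * 19 mod 41 = 1^2 * 19 = 1*19 = 19
  bit 1 = 1: r = r^2 * 19 mod 41 = 19^2 * 19 = 33*19 = 12
  bit 2 = 0: r = r^2 mod 41 = 12^2 = 21
  bit 3 = 0: r = r^2 mod 41 = 21^2 = 31
  bit 4 = 1: r = r^2 * 19 mod 41 = 31^2 * 19 = 18*19 = 14
  -> s = B^a = 14

Answer: 14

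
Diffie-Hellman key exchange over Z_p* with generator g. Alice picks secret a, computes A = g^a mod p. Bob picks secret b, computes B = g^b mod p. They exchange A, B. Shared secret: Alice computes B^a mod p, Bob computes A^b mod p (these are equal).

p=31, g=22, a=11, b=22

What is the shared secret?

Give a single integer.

A = 22^11 mod 31  (bits of 11 = 1011)
  bit 0 = 1: r = r^2 * 22 mod 31 = 1^2 * 22 = 1*22 = 22
  bit 1 = 0: r = r^2 mod 31 = 22^2 = 19
  bit 2 = 1: r = r^2 * 22 mod 31 = 19^2 * 22 = 20*22 = 6
  bit 3 = 1: r = r^2 * 22 mod 31 = 6^2 * 22 = 5*22 = 17
  -> A = 17
B = 22^22 mod 31  (bits of 22 = 10110)
  bit 0 = 1: r = r^2 * 22 mod 31 = 1^2 * 22 = 1*22 = 22
  bit 1 = 0: r = r^2 mod 31 = 22^2 = 19
  bit 2 = 1: r = r^2 * 22 mod 31 = 19^2 * 22 = 20*22 = 6
  bit 3 = 1: r = r^2 * 22 mod 31 = 6^2 * 22 = 5*22 = 17
  bit 4 = 0: r = r^2 mod 31 = 17^2 = 10
  -> B = 10
s = B^a = 10^11 mod 31  (bits of 11 = 1011)
  bit 0 = 1: r = r^2 * 10 mod 31 = 1^2 * 10 = 1*10 = 10
  bit 1 = 0: r = r^2 mod 31 = 10^2 = 7
  bit 2 = 1: r = r^2 * 10 mod 31 = 7^2 * 10 = 18*10 = 25
  bit 3 = 1: r = r^2 * 10 mod 31 = 25^2 * 10 = 5*10 = 19
  -> s = B^a = 19

Answer: 19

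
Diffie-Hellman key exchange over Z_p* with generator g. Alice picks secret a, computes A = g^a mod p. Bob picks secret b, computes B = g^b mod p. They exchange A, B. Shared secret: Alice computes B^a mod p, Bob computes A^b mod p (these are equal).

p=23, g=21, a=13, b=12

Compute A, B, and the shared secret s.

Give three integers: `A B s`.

Answer: 19 2 4

Derivation:
A = 21^13 mod 23  (bits of 13 = 1101)
  bit 0 = 1: r = r^2 * 21 mod 23 = 1^2 * 21 = 1*21 = 21
  bit 1 = 1: r = r^2 * 21 mod 23 = 21^2 * 21 = 4*21 = 15
  bit 2 = 0: r = r^2 mod 23 = 15^2 = 18
  bit 3 = 1: r = r^2 * 21 mod 23 = 18^2 * 21 = 2*21 = 19
  -> A = 19
B = 21^12 mod 23  (bits of 12 = 1100)
  bit 0 = 1: r = r^2 * 21 mod 23 = 1^2 * 21 = 1*21 = 21
  bit 1 = 1: r = r^2 * 21 mod 23 = 21^2 * 21 = 4*21 = 15
  bit 2 = 0: r = r^2 mod 23 = 15^2 = 18
  bit 3 = 0: r = r^2 mod 23 = 18^2 = 2
  -> B = 2
s = B^a = 2^13 mod 23  (bits of 13 = 1101)
  bit 0 = 1: r = r^2 * 2 mod 23 = 1^2 * 2 = 1*2 = 2
  bit 1 = 1: r = r^2 * 2 mod 23 = 2^2 * 2 = 4*2 = 8
  bit 2 = 0: r = r^2 mod 23 = 8^2 = 18
  bit 3 = 1: r = r^2 * 2 mod 23 = 18^2 * 2 = 2*2 = 4
  -> s = B^a = 4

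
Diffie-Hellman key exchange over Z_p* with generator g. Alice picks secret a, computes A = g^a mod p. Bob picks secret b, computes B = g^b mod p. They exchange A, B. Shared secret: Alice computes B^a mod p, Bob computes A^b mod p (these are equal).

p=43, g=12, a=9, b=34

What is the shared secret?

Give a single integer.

A = 12^9 mod 43  (bits of 9 = 1001)
  bit 0 = 1: r = r^2 * 12 mod 43 = 1^2 * 12 = 1*12 = 12
  bit 1 = 0: r = r^2 mod 43 = 12^2 = 15
  bit 2 = 0: r = r^2 mod 43 = 15^2 = 10
  bit 3 = 1: r = r^2 * 12 mod 43 = 10^2 * 12 = 14*12 = 39
  -> A = 39
B = 12^34 mod 43  (bits of 34 = 100010)
  bit 0 = 1: r = r^2 * 12 mod 43 = 1^2 * 12 = 1*12 = 12
  bit 1 = 0: r = r^2 mod 43 = 12^2 = 15
  bit 2 = 0: r = r^2 mod 43 = 15^2 = 10
  bit 3 = 0: r = r^2 mod 43 = 10^2 = 14
  bit 4 = 1: r = r^2 * 12 mod 43 = 14^2 * 12 = 24*12 = 30
  bit 5 = 0: r = r^2 mod 43 = 30^2 = 40
  -> B = 40
s = B^a = 40^9 mod 43  (bits of 9 = 1001)
  bit 0 = 1: r = r^2 * 40 mod 43 = 1^2 * 40 = 1*40 = 40
  bit 1 = 0: r = r^2 mod 43 = 40^2 = 9
  bit 2 = 0: r = r^2 mod 43 = 9^2 = 38
  bit 3 = 1: r = r^2 * 40 mod 43 = 38^2 * 40 = 25*40 = 11
  -> s = B^a = 11

Answer: 11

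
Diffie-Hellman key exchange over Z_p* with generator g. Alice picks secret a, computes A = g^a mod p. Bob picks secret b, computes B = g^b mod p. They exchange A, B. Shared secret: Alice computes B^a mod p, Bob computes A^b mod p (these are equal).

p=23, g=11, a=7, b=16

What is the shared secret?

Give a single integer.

Answer: 6

Derivation:
A = 11^7 mod 23  (bits of 7 = 111)
  bit 0 = 1: r = r^2 * 11 mod 23 = 1^2 * 11 = 1*11 = 11
  bit 1 = 1: r = r^2 * 11 mod 23 = 11^2 * 11 = 6*11 = 20
  bit 2 = 1: r = r^2 * 11 mod 23 = 20^2 * 11 = 9*11 = 7
  -> A = 7
B = 11^16 mod 23  (bits of 16 = 10000)
  bit 0 = 1: r = r^2 * 11 mod 23 = 1^2 * 11 = 1*11 = 11
  bit 1 = 0: r = r^2 mod 23 = 11^2 = 6
  bit 2 = 0: r = r^2 mod 23 = 6^2 = 13
  bit 3 = 0: r = r^2 mod 23 = 13^2 = 8
  bit 4 = 0: r = r^2 mod 23 = 8^2 = 18
  -> B = 18
s = B^a = 18^7 mod 23  (bits of 7 = 111)
  bit 0 = 1: r = r^2 * 18 mod 23 = 1^2 * 18 = 1*18 = 18
  bit 1 = 1: r = r^2 * 18 mod 23 = 18^2 * 18 = 2*18 = 13
  bit 2 = 1: r = r^2 * 18 mod 23 = 13^2 * 18 = 8*18 = 6
  -> s = B^a = 6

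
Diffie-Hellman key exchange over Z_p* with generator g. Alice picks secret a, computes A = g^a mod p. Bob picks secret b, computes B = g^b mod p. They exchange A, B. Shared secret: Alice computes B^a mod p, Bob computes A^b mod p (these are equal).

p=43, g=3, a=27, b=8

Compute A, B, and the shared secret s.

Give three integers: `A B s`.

Answer: 2 25 41

Derivation:
A = 3^27 mod 43  (bits of 27 = 11011)
  bit 0 = 1: r = r^2 * 3 mod 43 = 1^2 * 3 = 1*3 = 3
  bit 1 = 1: r = r^2 * 3 mod 43 = 3^2 * 3 = 9*3 = 27
  bit 2 = 0: r = r^2 mod 43 = 27^2 = 41
  bit 3 = 1: r = r^2 * 3 mod 43 = 41^2 * 3 = 4*3 = 12
  bit 4 = 1: r = r^2 * 3 mod 43 = 12^2 * 3 = 15*3 = 2
  -> A = 2
B = 3^8 mod 43  (bits of 8 = 1000)
  bit 0 = 1: r = r^2 * 3 mod 43 = 1^2 * 3 = 1*3 = 3
  bit 1 = 0: r = r^2 mod 43 = 3^2 = 9
  bit 2 = 0: r = r^2 mod 43 = 9^2 = 38
  bit 3 = 0: r = r^2 mod 43 = 38^2 = 25
  -> B = 25
s = B^a = 25^27 mod 43  (bits of 27 = 11011)
  bit 0 = 1: r = r^2 * 25 mod 43 = 1^2 * 25 = 1*25 = 25
  bit 1 = 1: r = r^2 * 25 mod 43 = 25^2 * 25 = 23*25 = 16
  bit 2 = 0: r = r^2 mod 43 = 16^2 = 41
  bit 3 = 1: r = r^2 * 25 mod 43 = 41^2 * 25 = 4*25 = 14
  bit 4 = 1: r = r^2 * 25 mod 43 = 14^2 * 25 = 24*25 = 41
  -> s = B^a = 41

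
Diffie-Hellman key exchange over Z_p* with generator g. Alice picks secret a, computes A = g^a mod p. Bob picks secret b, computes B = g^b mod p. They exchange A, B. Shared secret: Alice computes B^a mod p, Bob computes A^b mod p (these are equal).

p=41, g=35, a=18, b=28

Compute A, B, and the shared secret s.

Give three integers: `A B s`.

Answer: 33 31 16

Derivation:
A = 35^18 mod 41  (bits of 18 = 10010)
  bit 0 = 1: r = r^2 * 35 mod 41 = 1^2 * 35 = 1*35 = 35
  bit 1 = 0: r = r^2 mod 41 = 35^2 = 36
  bit 2 = 0: r = r^2 mod 41 = 36^2 = 25
  bit 3 = 1: r = r^2 * 35 mod 41 = 25^2 * 35 = 10*35 = 22
  bit 4 = 0: r = r^2 mod 41 = 22^2 = 33
  -> A = 33
B = 35^28 mod 41  (bits of 28 = 11100)
  bit 0 = 1: r = r^2 * 35 mod 41 = 1^2 * 35 = 1*35 = 35
  bit 1 = 1: r = r^2 * 35 mod 41 = 35^2 * 35 = 36*35 = 30
  bit 2 = 1: r = r^2 * 35 mod 41 = 30^2 * 35 = 39*35 = 12
  bit 3 = 0: r = r^2 mod 41 = 12^2 = 21
  bit 4 = 0: r = r^2 mod 41 = 21^2 = 31
  -> B = 31
s = B^a = 31^18 mod 41  (bits of 18 = 10010)
  bit 0 = 1: r = r^2 * 31 mod 41 = 1^2 * 31 = 1*31 = 31
  bit 1 = 0: r = r^2 mod 41 = 31^2 = 18
  bit 2 = 0: r = r^2 mod 41 = 18^2 = 37
  bit 3 = 1: r = r^2 * 31 mod 41 = 37^2 * 31 = 16*31 = 4
  bit 4 = 0: r = r^2 mod 41 = 4^2 = 16
  -> s = B^a = 16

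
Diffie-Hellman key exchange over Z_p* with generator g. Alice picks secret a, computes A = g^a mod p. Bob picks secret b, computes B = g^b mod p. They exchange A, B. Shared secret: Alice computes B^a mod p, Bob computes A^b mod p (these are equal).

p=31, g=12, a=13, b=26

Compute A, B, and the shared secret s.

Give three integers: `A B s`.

Answer: 17 10 9

Derivation:
A = 12^13 mod 31  (bits of 13 = 1101)
  bit 0 = 1: r = r^2 * 12 mod 31 = 1^2 * 12 = 1*12 = 12
  bit 1 = 1: r = r^2 * 12 mod 31 = 12^2 * 12 = 20*12 = 23
  bit 2 = 0: r = r^2 mod 31 = 23^2 = 2
  bit 3 = 1: r = r^2 * 12 mod 31 = 2^2 * 12 = 4*12 = 17
  -> A = 17
B = 12^26 mod 31  (bits of 26 = 11010)
  bit 0 = 1: r = r^2 * 12 mod 31 = 1^2 * 12 = 1*12 = 12
  bit 1 = 1: r = r^2 * 12 mod 31 = 12^2 * 12 = 20*12 = 23
  bit 2 = 0: r = r^2 mod 31 = 23^2 = 2
  bit 3 = 1: r = r^2 * 12 mod 31 = 2^2 * 12 = 4*12 = 17
  bit 4 = 0: r = r^2 mod 31 = 17^2 = 10
  -> B = 10
s = B^a = 10^13 mod 31  (bits of 13 = 1101)
  bit 0 = 1: r = r^2 * 10 mod 31 = 1^2 * 10 = 1*10 = 10
  bit 1 = 1: r = r^2 * 10 mod 31 = 10^2 * 10 = 7*10 = 8
  bit 2 = 0: r = r^2 mod 31 = 8^2 = 2
  bit 3 = 1: r = r^2 * 10 mod 31 = 2^2 * 10 = 4*10 = 9
  -> s = B^a = 9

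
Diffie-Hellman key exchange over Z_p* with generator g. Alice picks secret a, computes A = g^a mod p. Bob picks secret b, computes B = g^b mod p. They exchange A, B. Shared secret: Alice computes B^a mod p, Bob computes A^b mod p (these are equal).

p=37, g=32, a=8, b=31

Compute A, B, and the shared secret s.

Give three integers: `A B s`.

A = 32^8 mod 37  (bits of 8 = 1000)
  bit 0 = 1: r = r^2 * 32 mod 37 = 1^2 * 32 = 1*32 = 32
  bit 1 = 0: r = r^2 mod 37 = 32^2 = 25
  bit 2 = 0: r = r^2 mod 37 = 25^2 = 33
  bit 3 = 0: r = r^2 mod 37 = 33^2 = 16
  -> A = 16
B = 32^31 mod 37  (bits of 31 = 11111)
  bit 0 = 1: r = r^2 * 32 mod 37 = 1^2 * 32 = 1*32 = 32
  bit 1 = 1: r = r^2 * 32 mod 37 = 32^2 * 32 = 25*32 = 23
  bit 2 = 1: r = r^2 * 32 mod 37 = 23^2 * 32 = 11*32 = 19
  bit 3 = 1: r = r^2 * 32 mod 37 = 19^2 * 32 = 28*32 = 8
  bit 4 = 1: r = r^2 * 32 mod 37 = 8^2 * 32 = 27*32 = 13
  -> B = 13
s = B^a = 13^8 mod 37  (bits of 8 = 1000)
  bit 0 = 1: r = r^2 * 13 mod 37 = 1^2 * 13 = 1*13 = 13
  bit 1 = 0: r = r^2 mod 37 = 13^2 = 21
  bit 2 = 0: r = r^2 mod 37 = 21^2 = 34
  bit 3 = 0: r = r^2 mod 37 = 34^2 = 9
  -> s = B^a = 9

Answer: 16 13 9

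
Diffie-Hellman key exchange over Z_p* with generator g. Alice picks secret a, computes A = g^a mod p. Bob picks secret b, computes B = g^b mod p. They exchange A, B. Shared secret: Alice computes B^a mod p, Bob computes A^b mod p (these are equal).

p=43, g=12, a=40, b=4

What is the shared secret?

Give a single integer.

A = 12^40 mod 43  (bits of 40 = 101000)
  bit 0 = 1: r = r^2 * 12 mod 43 = 1^2 * 12 = 1*12 = 12
  bit 1 = 0: r = r^2 mod 43 = 12^2 = 15
  bit 2 = 1: r = r^2 * 12 mod 43 = 15^2 * 12 = 10*12 = 34
  bit 3 = 0: r = r^2 mod 43 = 34^2 = 38
  bit 4 = 0: r = r^2 mod 43 = 38^2 = 25
  bit 5 = 0: r = r^2 mod 43 = 25^2 = 23
  -> A = 23
B = 12^4 mod 43  (bits of 4 = 100)
  bit 0 = 1: r = r^2 * 12 mod 43 = 1^2 * 12 = 1*12 = 12
  bit 1 = 0: r = r^2 mod 43 = 12^2 = 15
  bit 2 = 0: r = r^2 mod 43 = 15^2 = 10
  -> B = 10
s = B^a = 10^40 mod 43  (bits of 40 = 101000)
  bit 0 = 1: r = r^2 * 10 mod 43 = 1^2 * 10 = 1*10 = 10
  bit 1 = 0: r = r^2 mod 43 = 10^2 = 14
  bit 2 = 1: r = r^2 * 10 mod 43 = 14^2 * 10 = 24*10 = 25
  bit 3 = 0: r = r^2 mod 43 = 25^2 = 23
  bit 4 = 0: r = r^2 mod 43 = 23^2 = 13
  bit 5 = 0: r = r^2 mod 43 = 13^2 = 40
  -> s = B^a = 40

Answer: 40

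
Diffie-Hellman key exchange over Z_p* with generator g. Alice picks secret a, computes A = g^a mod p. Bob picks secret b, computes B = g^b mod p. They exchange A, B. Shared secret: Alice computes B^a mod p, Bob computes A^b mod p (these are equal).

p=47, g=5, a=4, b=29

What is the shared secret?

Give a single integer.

Answer: 42

Derivation:
A = 5^4 mod 47  (bits of 4 = 100)
  bit 0 = 1: r = r^2 * 5 mod 47 = 1^2 * 5 = 1*5 = 5
  bit 1 = 0: r = r^2 mod 47 = 5^2 = 25
  bit 2 = 0: r = r^2 mod 47 = 25^2 = 14
  -> A = 14
B = 5^29 mod 47  (bits of 29 = 11101)
  bit 0 = 1: r = r^2 * 5 mod 47 = 1^2 * 5 = 1*5 = 5
  bit 1 = 1: r = r^2 * 5 mod 47 = 5^2 * 5 = 25*5 = 31
  bit 2 = 1: r = r^2 * 5 mod 47 = 31^2 * 5 = 21*5 = 11
  bit 3 = 0: r = r^2 mod 47 = 11^2 = 27
  bit 4 = 1: r = r^2 * 5 mod 47 = 27^2 * 5 = 24*5 = 26
  -> B = 26
s = B^a = 26^4 mod 47  (bits of 4 = 100)
  bit 0 = 1: r = r^2 * 26 mod 47 = 1^2 * 26 = 1*26 = 26
  bit 1 = 0: r = r^2 mod 47 = 26^2 = 18
  bit 2 = 0: r = r^2 mod 47 = 18^2 = 42
  -> s = B^a = 42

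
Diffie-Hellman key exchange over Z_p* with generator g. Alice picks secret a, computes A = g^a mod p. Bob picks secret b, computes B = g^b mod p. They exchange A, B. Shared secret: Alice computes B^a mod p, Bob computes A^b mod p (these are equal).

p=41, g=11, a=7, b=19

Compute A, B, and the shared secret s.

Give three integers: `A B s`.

A = 11^7 mod 41  (bits of 7 = 111)
  bit 0 = 1: r = r^2 * 11 mod 41 = 1^2 * 11 = 1*11 = 11
  bit 1 = 1: r = r^2 * 11 mod 41 = 11^2 * 11 = 39*11 = 19
  bit 2 = 1: r = r^2 * 11 mod 41 = 19^2 * 11 = 33*11 = 35
  -> A = 35
B = 11^19 mod 41  (bits of 19 = 10011)
  bit 0 = 1: r = r^2 * 11 mod 41 = 1^2 * 11 = 1*11 = 11
  bit 1 = 0: r = r^2 mod 41 = 11^2 = 39
  bit 2 = 0: r = r^2 mod 41 = 39^2 = 4
  bit 3 = 1: r = r^2 * 11 mod 41 = 4^2 * 11 = 16*11 = 12
  bit 4 = 1: r = r^2 * 11 mod 41 = 12^2 * 11 = 21*11 = 26
  -> B = 26
s = B^a = 26^7 mod 41  (bits of 7 = 111)
  bit 0 = 1: r = r^2 * 26 mod 41 = 1^2 * 26 = 1*26 = 26
  bit 1 = 1: r = r^2 * 26 mod 41 = 26^2 * 26 = 20*26 = 28
  bit 2 = 1: r = r^2 * 26 mod 41 = 28^2 * 26 = 5*26 = 7
  -> s = B^a = 7

Answer: 35 26 7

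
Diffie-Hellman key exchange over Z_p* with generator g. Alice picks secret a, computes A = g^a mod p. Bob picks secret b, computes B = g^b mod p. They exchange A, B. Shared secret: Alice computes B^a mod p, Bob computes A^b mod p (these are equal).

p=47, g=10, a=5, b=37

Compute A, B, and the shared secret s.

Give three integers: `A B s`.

A = 10^5 mod 47  (bits of 5 = 101)
  bit 0 = 1: r = r^2 * 10 mod 47 = 1^2 * 10 = 1*10 = 10
  bit 1 = 0: r = r^2 mod 47 = 10^2 = 6
  bit 2 = 1: r = r^2 * 10 mod 47 = 6^2 * 10 = 36*10 = 31
  -> A = 31
B = 10^37 mod 47  (bits of 37 = 100101)
  bit 0 = 1: r = r^2 * 10 mod 47 = 1^2 * 10 = 1*10 = 10
  bit 1 = 0: r = r^2 mod 47 = 10^2 = 6
  bit 2 = 0: r = r^2 mod 47 = 6^2 = 36
  bit 3 = 1: r = r^2 * 10 mod 47 = 36^2 * 10 = 27*10 = 35
  bit 4 = 0: r = r^2 mod 47 = 35^2 = 3
  bit 5 = 1: r = r^2 * 10 mod 47 = 3^2 * 10 = 9*10 = 43
  -> B = 43
s = B^a = 43^5 mod 47  (bits of 5 = 101)
  bit 0 = 1: r = r^2 * 43 mod 47 = 1^2 * 43 = 1*43 = 43
  bit 1 = 0: r = r^2 mod 47 = 43^2 = 16
  bit 2 = 1: r = r^2 * 43 mod 47 = 16^2 * 43 = 21*43 = 10
  -> s = B^a = 10

Answer: 31 43 10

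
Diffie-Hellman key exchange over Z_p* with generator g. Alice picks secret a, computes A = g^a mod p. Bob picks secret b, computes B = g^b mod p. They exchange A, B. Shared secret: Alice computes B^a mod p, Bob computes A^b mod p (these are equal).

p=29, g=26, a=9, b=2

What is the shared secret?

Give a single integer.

A = 26^9 mod 29  (bits of 9 = 1001)
  bit 0 = 1: r = r^2 * 26 mod 29 = 1^2 * 26 = 1*26 = 26
  bit 1 = 0: r = r^2 mod 29 = 26^2 = 9
  bit 2 = 0: r = r^2 mod 29 = 9^2 = 23
  bit 3 = 1: r = r^2 * 26 mod 29 = 23^2 * 26 = 7*26 = 8
  -> A = 8
B = 26^2 mod 29  (bits of 2 = 10)
  bit 0 = 1: r = r^2 * 26 mod 29 = 1^2 * 26 = 1*26 = 26
  bit 1 = 0: r = r^2 mod 29 = 26^2 = 9
  -> B = 9
s = B^a = 9^9 mod 29  (bits of 9 = 1001)
  bit 0 = 1: r = r^2 * 9 mod 29 = 1^2 * 9 = 1*9 = 9
  bit 1 = 0: r = r^2 mod 29 = 9^2 = 23
  bit 2 = 0: r = r^2 mod 29 = 23^2 = 7
  bit 3 = 1: r = r^2 * 9 mod 29 = 7^2 * 9 = 20*9 = 6
  -> s = B^a = 6

Answer: 6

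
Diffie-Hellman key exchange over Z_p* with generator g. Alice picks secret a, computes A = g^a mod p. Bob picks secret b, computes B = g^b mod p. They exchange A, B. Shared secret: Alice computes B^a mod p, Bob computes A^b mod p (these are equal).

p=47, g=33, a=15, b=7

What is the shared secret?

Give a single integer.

Answer: 26

Derivation:
A = 33^15 mod 47  (bits of 15 = 1111)
  bit 0 = 1: r = r^2 * 33 mod 47 = 1^2 * 33 = 1*33 = 33
  bit 1 = 1: r = r^2 * 33 mod 47 = 33^2 * 33 = 8*33 = 29
  bit 2 = 1: r = r^2 * 33 mod 47 = 29^2 * 33 = 42*33 = 23
  bit 3 = 1: r = r^2 * 33 mod 47 = 23^2 * 33 = 12*33 = 20
  -> A = 20
B = 33^7 mod 47  (bits of 7 = 111)
  bit 0 = 1: r = r^2 * 33 mod 47 = 1^2 * 33 = 1*33 = 33
  bit 1 = 1: r = r^2 * 33 mod 47 = 33^2 * 33 = 8*33 = 29
  bit 2 = 1: r = r^2 * 33 mod 47 = 29^2 * 33 = 42*33 = 23
  -> B = 23
s = B^a = 23^15 mod 47  (bits of 15 = 1111)
  bit 0 = 1: r = r^2 * 23 mod 47 = 1^2 * 23 = 1*23 = 23
  bit 1 = 1: r = r^2 * 23 mod 47 = 23^2 * 23 = 12*23 = 41
  bit 2 = 1: r = r^2 * 23 mod 47 = 41^2 * 23 = 36*23 = 29
  bit 3 = 1: r = r^2 * 23 mod 47 = 29^2 * 23 = 42*23 = 26
  -> s = B^a = 26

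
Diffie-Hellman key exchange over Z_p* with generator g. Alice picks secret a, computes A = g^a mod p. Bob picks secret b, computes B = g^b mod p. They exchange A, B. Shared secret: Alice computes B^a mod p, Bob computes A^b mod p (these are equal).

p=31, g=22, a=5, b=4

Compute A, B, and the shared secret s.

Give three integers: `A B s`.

Answer: 6 20 25

Derivation:
A = 22^5 mod 31  (bits of 5 = 101)
  bit 0 = 1: r = r^2 * 22 mod 31 = 1^2 * 22 = 1*22 = 22
  bit 1 = 0: r = r^2 mod 31 = 22^2 = 19
  bit 2 = 1: r = r^2 * 22 mod 31 = 19^2 * 22 = 20*22 = 6
  -> A = 6
B = 22^4 mod 31  (bits of 4 = 100)
  bit 0 = 1: r = r^2 * 22 mod 31 = 1^2 * 22 = 1*22 = 22
  bit 1 = 0: r = r^2 mod 31 = 22^2 = 19
  bit 2 = 0: r = r^2 mod 31 = 19^2 = 20
  -> B = 20
s = B^a = 20^5 mod 31  (bits of 5 = 101)
  bit 0 = 1: r = r^2 * 20 mod 31 = 1^2 * 20 = 1*20 = 20
  bit 1 = 0: r = r^2 mod 31 = 20^2 = 28
  bit 2 = 1: r = r^2 * 20 mod 31 = 28^2 * 20 = 9*20 = 25
  -> s = B^a = 25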